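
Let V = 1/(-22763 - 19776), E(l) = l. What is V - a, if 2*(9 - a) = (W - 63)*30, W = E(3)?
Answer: -38667952/42539 ≈ -909.00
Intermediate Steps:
W = 3
V = -1/42539 (V = 1/(-42539) = -1/42539 ≈ -2.3508e-5)
a = 909 (a = 9 - (3 - 63)*30/2 = 9 - (-30)*30 = 9 - 1/2*(-1800) = 9 + 900 = 909)
V - a = -1/42539 - 1*909 = -1/42539 - 909 = -38667952/42539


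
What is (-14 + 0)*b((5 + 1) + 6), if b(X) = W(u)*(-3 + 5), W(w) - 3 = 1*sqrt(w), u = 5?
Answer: -84 - 28*sqrt(5) ≈ -146.61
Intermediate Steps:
W(w) = 3 + sqrt(w) (W(w) = 3 + 1*sqrt(w) = 3 + sqrt(w))
b(X) = 6 + 2*sqrt(5) (b(X) = (3 + sqrt(5))*(-3 + 5) = (3 + sqrt(5))*2 = 6 + 2*sqrt(5))
(-14 + 0)*b((5 + 1) + 6) = (-14 + 0)*(6 + 2*sqrt(5)) = -14*(6 + 2*sqrt(5)) = -84 - 28*sqrt(5)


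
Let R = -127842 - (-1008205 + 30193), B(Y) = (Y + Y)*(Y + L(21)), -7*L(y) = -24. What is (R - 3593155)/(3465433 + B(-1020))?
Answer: -19200895/38774671 ≈ -0.49519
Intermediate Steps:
L(y) = 24/7 (L(y) = -1/7*(-24) = 24/7)
B(Y) = 2*Y*(24/7 + Y) (B(Y) = (Y + Y)*(Y + 24/7) = (2*Y)*(24/7 + Y) = 2*Y*(24/7 + Y))
R = 850170 (R = -127842 - 1*(-978012) = -127842 + 978012 = 850170)
(R - 3593155)/(3465433 + B(-1020)) = (850170 - 3593155)/(3465433 + (2/7)*(-1020)*(24 + 7*(-1020))) = -2742985/(3465433 + (2/7)*(-1020)*(24 - 7140)) = -2742985/(3465433 + (2/7)*(-1020)*(-7116)) = -2742985/(3465433 + 14516640/7) = -2742985/38774671/7 = -2742985*7/38774671 = -19200895/38774671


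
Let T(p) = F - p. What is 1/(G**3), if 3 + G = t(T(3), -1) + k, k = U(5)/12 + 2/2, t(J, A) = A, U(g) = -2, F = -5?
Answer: -216/6859 ≈ -0.031491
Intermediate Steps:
T(p) = -5 - p
k = 5/6 (k = -2/12 + 2/2 = -2*1/12 + 2*(1/2) = -1/6 + 1 = 5/6 ≈ 0.83333)
G = -19/6 (G = -3 + (-1 + 5/6) = -3 - 1/6 = -19/6 ≈ -3.1667)
1/(G**3) = 1/((-19/6)**3) = 1/(-6859/216) = -216/6859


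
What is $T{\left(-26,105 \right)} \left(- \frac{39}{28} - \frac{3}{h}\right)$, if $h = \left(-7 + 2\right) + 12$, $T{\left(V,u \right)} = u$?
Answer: $- \frac{765}{4} \approx -191.25$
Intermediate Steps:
$h = 7$ ($h = -5 + 12 = 7$)
$T{\left(-26,105 \right)} \left(- \frac{39}{28} - \frac{3}{h}\right) = 105 \left(- \frac{39}{28} - \frac{3}{7}\right) = 105 \left(- \frac{51}{28}\right) = - \frac{765}{4}$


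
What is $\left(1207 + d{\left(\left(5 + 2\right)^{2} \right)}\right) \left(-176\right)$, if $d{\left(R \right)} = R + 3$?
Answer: $-221584$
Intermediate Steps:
$d{\left(R \right)} = 3 + R$
$\left(1207 + d{\left(\left(5 + 2\right)^{2} \right)}\right) \left(-176\right) = \left(1207 + \left(3 + \left(5 + 2\right)^{2}\right)\right) \left(-176\right) = \left(1207 + \left(3 + 7^{2}\right)\right) \left(-176\right) = \left(1207 + \left(3 + 49\right)\right) \left(-176\right) = \left(1207 + 52\right) \left(-176\right) = 1259 \left(-176\right) = -221584$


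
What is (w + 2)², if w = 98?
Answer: 10000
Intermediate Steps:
(w + 2)² = (98 + 2)² = 100² = 10000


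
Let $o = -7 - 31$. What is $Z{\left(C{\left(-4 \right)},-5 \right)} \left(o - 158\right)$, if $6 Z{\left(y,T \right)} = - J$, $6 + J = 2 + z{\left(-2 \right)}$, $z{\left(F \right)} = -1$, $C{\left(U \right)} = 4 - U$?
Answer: $- \frac{490}{3} \approx -163.33$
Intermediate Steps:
$J = -5$ ($J = -6 + \left(2 - 1\right) = -6 + 1 = -5$)
$o = -38$
$Z{\left(y,T \right)} = \frac{5}{6}$ ($Z{\left(y,T \right)} = \frac{\left(-1\right) \left(-5\right)}{6} = \frac{1}{6} \cdot 5 = \frac{5}{6}$)
$Z{\left(C{\left(-4 \right)},-5 \right)} \left(o - 158\right) = \frac{5 \left(-38 - 158\right)}{6} = \frac{5}{6} \left(-196\right) = - \frac{490}{3}$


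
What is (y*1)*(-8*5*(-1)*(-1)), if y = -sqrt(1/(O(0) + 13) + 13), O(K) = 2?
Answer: 112*sqrt(15)/3 ≈ 144.59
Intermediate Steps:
y = -14*sqrt(15)/15 (y = -sqrt(1/(2 + 13) + 13) = -sqrt(1/15 + 13) = -sqrt(196/15) = -14*sqrt(15)/15 ≈ -3.6148)
(y*1)*(-8*5*(-1)*(-1)) = (-14*sqrt(15)/15*1)*(-8*5*(-1)*(-1)) = (-14*sqrt(15)/15)*(-(-40)*(-1)) = (-14*sqrt(15)/15)*(-8*5) = -14*sqrt(15)/15*(-40) = 112*sqrt(15)/3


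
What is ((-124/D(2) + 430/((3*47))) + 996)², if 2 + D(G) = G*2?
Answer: 17456751376/19881 ≈ 8.7806e+5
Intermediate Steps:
D(G) = -2 + 2*G (D(G) = -2 + G*2 = -2 + 2*G)
((-124/D(2) + 430/((3*47))) + 996)² = ((-124/(-2 + 2*2) + 430/((3*47))) + 996)² = ((-124/(-2 + 4) + 430/141) + 996)² = ((-124/2 + 430*(1/141)) + 996)² = ((-124*½ + 430/141) + 996)² = ((-62 + 430/141) + 996)² = (-8312/141 + 996)² = (132124/141)² = 17456751376/19881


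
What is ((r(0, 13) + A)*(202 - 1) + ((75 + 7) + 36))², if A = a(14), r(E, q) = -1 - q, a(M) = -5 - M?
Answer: 42445225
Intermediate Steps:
A = -19 (A = -5 - 1*14 = -5 - 14 = -19)
((r(0, 13) + A)*(202 - 1) + ((75 + 7) + 36))² = (((-1 - 1*13) - 19)*(202 - 1) + ((75 + 7) + 36))² = (((-1 - 13) - 19)*201 + (82 + 36))² = ((-14 - 19)*201 + 118)² = (-33*201 + 118)² = (-6633 + 118)² = (-6515)² = 42445225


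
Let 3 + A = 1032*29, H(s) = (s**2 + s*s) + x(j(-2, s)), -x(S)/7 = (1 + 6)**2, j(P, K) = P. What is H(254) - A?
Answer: 98764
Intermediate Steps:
x(S) = -343 (x(S) = -7*(1 + 6)**2 = -7*7**2 = -7*49 = -343)
H(s) = -343 + 2*s**2 (H(s) = (s**2 + s*s) - 343 = (s**2 + s**2) - 343 = 2*s**2 - 343 = -343 + 2*s**2)
A = 29925 (A = -3 + 1032*29 = -3 + 29928 = 29925)
H(254) - A = (-343 + 2*254**2) - 1*29925 = (-343 + 2*64516) - 29925 = (-343 + 129032) - 29925 = 128689 - 29925 = 98764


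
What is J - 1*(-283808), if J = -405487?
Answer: -121679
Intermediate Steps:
J - 1*(-283808) = -405487 - 1*(-283808) = -405487 + 283808 = -121679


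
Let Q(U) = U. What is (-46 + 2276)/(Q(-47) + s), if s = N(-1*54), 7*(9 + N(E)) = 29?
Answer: -15610/363 ≈ -43.003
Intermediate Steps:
N(E) = -34/7 (N(E) = -9 + (⅐)*29 = -9 + 29/7 = -34/7)
s = -34/7 ≈ -4.8571
(-46 + 2276)/(Q(-47) + s) = (-46 + 2276)/(-47 - 34/7) = 2230/(-363/7) = 2230*(-7/363) = -15610/363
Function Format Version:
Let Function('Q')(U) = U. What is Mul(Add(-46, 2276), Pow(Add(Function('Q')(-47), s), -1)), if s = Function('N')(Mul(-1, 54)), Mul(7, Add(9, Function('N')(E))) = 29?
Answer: Rational(-15610, 363) ≈ -43.003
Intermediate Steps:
Function('N')(E) = Rational(-34, 7) (Function('N')(E) = Add(-9, Mul(Rational(1, 7), 29)) = Add(-9, Rational(29, 7)) = Rational(-34, 7))
s = Rational(-34, 7) ≈ -4.8571
Mul(Add(-46, 2276), Pow(Add(Function('Q')(-47), s), -1)) = Mul(Add(-46, 2276), Pow(Add(-47, Rational(-34, 7)), -1)) = Mul(2230, Pow(Rational(-363, 7), -1)) = Mul(2230, Rational(-7, 363)) = Rational(-15610, 363)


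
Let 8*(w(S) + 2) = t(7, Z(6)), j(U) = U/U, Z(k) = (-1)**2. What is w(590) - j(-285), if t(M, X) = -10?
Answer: -17/4 ≈ -4.2500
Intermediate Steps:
Z(k) = 1
j(U) = 1
w(S) = -13/4 (w(S) = -2 + (1/8)*(-10) = -2 - 5/4 = -13/4)
w(590) - j(-285) = -13/4 - 1*1 = -13/4 - 1 = -17/4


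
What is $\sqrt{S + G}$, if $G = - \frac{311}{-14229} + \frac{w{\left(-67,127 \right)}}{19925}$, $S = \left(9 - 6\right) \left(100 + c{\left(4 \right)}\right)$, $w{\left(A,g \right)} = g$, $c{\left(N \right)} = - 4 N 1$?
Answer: $\frac{\sqrt{90035149763512506}}{18900855} \approx 15.875$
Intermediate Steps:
$c{\left(N \right)} = - 4 N$
$S = 252$ ($S = \left(9 - 6\right) \left(100 - 16\right) = 3 \left(100 - 16\right) = 3 \cdot 84 = 252$)
$G = \frac{8003758}{283512825}$ ($G = - \frac{311}{-14229} + \frac{127}{19925} = \left(-311\right) \left(- \frac{1}{14229}\right) + 127 \cdot \frac{1}{19925} = \frac{311}{14229} + \frac{127}{19925} = \frac{8003758}{283512825} \approx 0.028231$)
$\sqrt{S + G} = \sqrt{252 + \frac{8003758}{283512825}} = \sqrt{\frac{71453235658}{283512825}} = \frac{\sqrt{90035149763512506}}{18900855}$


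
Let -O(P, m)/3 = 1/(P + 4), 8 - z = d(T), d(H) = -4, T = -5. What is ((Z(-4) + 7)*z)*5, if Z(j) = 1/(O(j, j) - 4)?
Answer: 420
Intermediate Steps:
z = 12 (z = 8 - 1*(-4) = 8 + 4 = 12)
O(P, m) = -3/(4 + P) (O(P, m) = -3/(P + 4) = -3/(4 + P))
Z(j) = 1/(-4 - 3/(4 + j)) (Z(j) = 1/(-3/(4 + j) - 4) = 1/(-4 - 3/(4 + j)))
((Z(-4) + 7)*z)*5 = (((-4 - 1*(-4))/(19 + 4*(-4)) + 7)*12)*5 = (((-4 + 4)/(19 - 16) + 7)*12)*5 = ((0/3 + 7)*12)*5 = (((⅓)*0 + 7)*12)*5 = ((0 + 7)*12)*5 = (7*12)*5 = 84*5 = 420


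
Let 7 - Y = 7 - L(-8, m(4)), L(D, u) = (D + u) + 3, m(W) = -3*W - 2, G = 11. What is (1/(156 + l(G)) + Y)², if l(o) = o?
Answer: 10061584/27889 ≈ 360.77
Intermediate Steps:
m(W) = -2 - 3*W
L(D, u) = 3 + D + u
Y = -19 (Y = 7 - (7 - (3 - 8 + (-2 - 3*4))) = 7 - (7 - (3 - 8 + (-2 - 12))) = 7 - (7 - (3 - 8 - 14)) = 7 - (7 - 1*(-19)) = 7 - (7 + 19) = 7 - 1*26 = 7 - 26 = -19)
(1/(156 + l(G)) + Y)² = (1/(156 + 11) - 19)² = (1/167 - 19)² = (-3172/167)² = 10061584/27889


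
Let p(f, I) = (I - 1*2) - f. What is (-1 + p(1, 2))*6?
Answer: -12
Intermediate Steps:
p(f, I) = -2 + I - f (p(f, I) = (I - 2) - f = (-2 + I) - f = -2 + I - f)
(-1 + p(1, 2))*6 = (-1 + (-2 + 2 - 1*1))*6 = (-1 + (-2 + 2 - 1))*6 = (-1 - 1)*6 = -2*6 = -12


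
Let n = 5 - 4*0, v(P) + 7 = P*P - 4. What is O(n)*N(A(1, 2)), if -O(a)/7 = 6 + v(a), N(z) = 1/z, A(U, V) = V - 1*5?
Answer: 140/3 ≈ 46.667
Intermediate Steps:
v(P) = -11 + P² (v(P) = -7 + (P*P - 4) = -7 + (P² - 4) = -7 + (-4 + P²) = -11 + P²)
A(U, V) = -5 + V (A(U, V) = V - 5 = -5 + V)
n = 5 (n = 5 + 0 = 5)
N(z) = 1/z
O(a) = 35 - 7*a² (O(a) = -7*(6 + (-11 + a²)) = -7*(-5 + a²) = 35 - 7*a²)
O(n)*N(A(1, 2)) = (35 - 7*5²)/(-5 + 2) = (35 - 7*25)/(-3) = (35 - 175)*(-⅓) = -140*(-⅓) = 140/3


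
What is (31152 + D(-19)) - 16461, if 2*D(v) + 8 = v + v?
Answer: 14668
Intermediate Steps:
D(v) = -4 + v (D(v) = -4 + (v + v)/2 = -4 + (2*v)/2 = -4 + v)
(31152 + D(-19)) - 16461 = (31152 + (-4 - 19)) - 16461 = (31152 - 23) - 16461 = 31129 - 16461 = 14668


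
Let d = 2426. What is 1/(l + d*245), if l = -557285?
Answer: 1/37085 ≈ 2.6965e-5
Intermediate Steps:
1/(l + d*245) = 1/(-557285 + 2426*245) = 1/(-557285 + 594370) = 1/37085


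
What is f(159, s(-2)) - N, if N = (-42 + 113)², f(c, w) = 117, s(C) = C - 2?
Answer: -4924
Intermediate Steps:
s(C) = -2 + C
N = 5041 (N = 71² = 5041)
f(159, s(-2)) - N = 117 - 1*5041 = 117 - 5041 = -4924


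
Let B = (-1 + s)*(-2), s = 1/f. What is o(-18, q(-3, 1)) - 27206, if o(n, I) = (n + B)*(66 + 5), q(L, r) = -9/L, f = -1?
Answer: -28200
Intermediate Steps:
s = -1 (s = 1/(-1) = -1)
B = 4 (B = (-1 - 1)*(-2) = -2*(-2) = 4)
o(n, I) = 284 + 71*n (o(n, I) = (n + 4)*(66 + 5) = (4 + n)*71 = 284 + 71*n)
o(-18, q(-3, 1)) - 27206 = (284 + 71*(-18)) - 27206 = (284 - 1278) - 27206 = -994 - 27206 = -28200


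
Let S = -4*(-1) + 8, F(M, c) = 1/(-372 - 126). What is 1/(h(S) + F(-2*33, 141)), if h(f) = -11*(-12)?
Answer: 498/65735 ≈ 0.0075759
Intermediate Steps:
F(M, c) = -1/498 (F(M, c) = 1/(-498) = -1/498)
S = 12 (S = 4 + 8 = 12)
h(f) = 132
1/(h(S) + F(-2*33, 141)) = 1/(132 - 1/498) = 1/(65735/498) = 498/65735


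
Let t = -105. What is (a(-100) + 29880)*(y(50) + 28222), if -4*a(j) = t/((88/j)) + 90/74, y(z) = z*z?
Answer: 1492953485565/1628 ≈ 9.1705e+8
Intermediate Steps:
y(z) = z**2
a(j) = -45/148 + 105*j/352 (a(j) = -(-105*j/88 + 90/74)/4 = -(-105*j/88 + 90*(1/74))/4 = -(-105*j/88 + 45/37)/4 = -(45/37 - 105*j/88)/4 = -45/148 + 105*j/352)
(a(-100) + 29880)*(y(50) + 28222) = ((-45/148 + (105/352)*(-100)) + 29880)*(50**2 + 28222) = ((-45/148 - 2625/88) + 29880)*(2500 + 28222) = (-98115/3256 + 29880)*30722 = (97191165/3256)*30722 = 1492953485565/1628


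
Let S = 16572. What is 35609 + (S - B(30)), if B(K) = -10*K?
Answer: 52481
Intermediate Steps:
35609 + (S - B(30)) = 35609 + (16572 - (-10)*30) = 35609 + (16572 - 1*(-300)) = 35609 + (16572 + 300) = 35609 + 16872 = 52481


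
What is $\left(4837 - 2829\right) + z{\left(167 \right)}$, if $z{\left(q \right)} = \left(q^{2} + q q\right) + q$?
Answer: $57953$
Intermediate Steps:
$z{\left(q \right)} = q + 2 q^{2}$ ($z{\left(q \right)} = \left(q^{2} + q^{2}\right) + q = 2 q^{2} + q = q + 2 q^{2}$)
$\left(4837 - 2829\right) + z{\left(167 \right)} = \left(4837 - 2829\right) + 167 \left(1 + 2 \cdot 167\right) = 2008 + 167 \left(1 + 334\right) = 2008 + 167 \cdot 335 = 2008 + 55945 = 57953$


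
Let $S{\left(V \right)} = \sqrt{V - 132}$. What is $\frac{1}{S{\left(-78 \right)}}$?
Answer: $- \frac{i \sqrt{210}}{210} \approx - 0.069007 i$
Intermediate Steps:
$S{\left(V \right)} = \sqrt{-132 + V}$
$\frac{1}{S{\left(-78 \right)}} = \frac{1}{\sqrt{-132 - 78}} = \frac{1}{\sqrt{-210}} = \frac{1}{i \sqrt{210}} = - \frac{i \sqrt{210}}{210}$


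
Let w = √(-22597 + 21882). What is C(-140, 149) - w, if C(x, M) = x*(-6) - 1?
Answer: 839 - I*√715 ≈ 839.0 - 26.739*I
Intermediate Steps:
C(x, M) = -1 - 6*x (C(x, M) = -6*x - 1 = -1 - 6*x)
w = I*√715 (w = √(-715) = I*√715 ≈ 26.739*I)
C(-140, 149) - w = (-1 - 6*(-140)) - I*√715 = (-1 + 840) - I*√715 = 839 - I*√715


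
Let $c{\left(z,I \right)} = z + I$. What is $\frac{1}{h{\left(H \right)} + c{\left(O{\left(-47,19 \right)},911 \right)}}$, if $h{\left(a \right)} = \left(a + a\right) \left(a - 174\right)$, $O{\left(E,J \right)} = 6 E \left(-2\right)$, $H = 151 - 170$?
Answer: $\frac{1}{8809} \approx 0.00011352$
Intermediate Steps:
$H = -19$ ($H = 151 - 170 = -19$)
$O{\left(E,J \right)} = - 12 E$
$c{\left(z,I \right)} = I + z$
$h{\left(a \right)} = 2 a \left(-174 + a\right)$
$\frac{1}{h{\left(H \right)} + c{\left(O{\left(-47,19 \right)},911 \right)}} = \frac{1}{2 \left(-19\right) \left(-174 - 19\right) + \left(911 - -564\right)} = \frac{1}{2 \left(-19\right) \left(-193\right) + \left(911 + 564\right)} = \frac{1}{7334 + 1475} = \frac{1}{8809}$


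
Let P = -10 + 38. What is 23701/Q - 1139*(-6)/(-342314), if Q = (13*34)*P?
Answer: 573471895/302605576 ≈ 1.8951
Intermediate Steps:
P = 28
Q = 12376 (Q = (13*34)*28 = 442*28 = 12376)
23701/Q - 1139*(-6)/(-342314) = 23701/12376 - 1139*(-6)/(-342314) = 23701*(1/12376) + 6834*(-1/342314) = 23701/12376 - 3417/171157 = 573471895/302605576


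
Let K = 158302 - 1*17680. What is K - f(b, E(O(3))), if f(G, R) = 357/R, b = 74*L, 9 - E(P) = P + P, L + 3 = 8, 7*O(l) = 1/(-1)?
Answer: 9137931/65 ≈ 1.4058e+5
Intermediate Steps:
O(l) = -⅐ (O(l) = (⅐)/(-1) = (⅐)*(-1) = -⅐)
L = 5 (L = -3 + 8 = 5)
E(P) = 9 - 2*P (E(P) = 9 - (P + P) = 9 - 2*P)
b = 370 (b = 74*5 = 370)
K = 140622 (K = 158302 - 17680 = 140622)
K - f(b, E(O(3))) = 140622 - 357/(9 - 2*(-⅐)) = 140622 - 357/(9 + 2/7) = 140622 - 357/65/7 = 140622 - 357*7/65 = 140622 - 1*2499/65 = 140622 - 2499/65 = 9137931/65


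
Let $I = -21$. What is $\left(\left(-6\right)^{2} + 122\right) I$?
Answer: $-3318$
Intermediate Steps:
$\left(\left(-6\right)^{2} + 122\right) I = \left(\left(-6\right)^{2} + 122\right) \left(-21\right) = \left(36 + 122\right) \left(-21\right) = 158 \left(-21\right) = -3318$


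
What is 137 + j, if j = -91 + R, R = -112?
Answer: -66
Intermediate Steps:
j = -203 (j = -91 - 112 = -203)
137 + j = 137 - 203 = -66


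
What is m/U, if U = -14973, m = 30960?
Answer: -10320/4991 ≈ -2.0677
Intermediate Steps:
m/U = 30960/(-14973) = 30960*(-1/14973) = -10320/4991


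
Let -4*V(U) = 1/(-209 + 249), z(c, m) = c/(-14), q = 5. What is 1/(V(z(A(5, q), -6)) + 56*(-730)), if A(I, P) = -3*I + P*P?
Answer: -160/6540801 ≈ -2.4462e-5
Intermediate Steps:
A(I, P) = P² - 3*I (A(I, P) = -3*I + P² = P² - 3*I)
z(c, m) = -c/14 (z(c, m) = c*(-1/14) = -c/14)
V(U) = -1/160 (V(U) = -1/(4*(-209 + 249)) = -¼/40 = -¼*1/40 = -1/160)
1/(V(z(A(5, q), -6)) + 56*(-730)) = 1/(-1/160 + 56*(-730)) = 1/(-1/160 - 40880) = 1/(-6540801/160) = -160/6540801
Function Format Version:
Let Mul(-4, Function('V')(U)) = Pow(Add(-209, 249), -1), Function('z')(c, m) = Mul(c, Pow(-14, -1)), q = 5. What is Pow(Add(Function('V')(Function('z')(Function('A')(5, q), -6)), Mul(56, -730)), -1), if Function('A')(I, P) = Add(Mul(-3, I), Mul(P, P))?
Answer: Rational(-160, 6540801) ≈ -2.4462e-5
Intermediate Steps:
Function('A')(I, P) = Add(Pow(P, 2), Mul(-3, I)) (Function('A')(I, P) = Add(Mul(-3, I), Pow(P, 2)) = Add(Pow(P, 2), Mul(-3, I)))
Function('z')(c, m) = Mul(Rational(-1, 14), c) (Function('z')(c, m) = Mul(c, Rational(-1, 14)) = Mul(Rational(-1, 14), c))
Function('V')(U) = Rational(-1, 160) (Function('V')(U) = Mul(Rational(-1, 4), Pow(Add(-209, 249), -1)) = Mul(Rational(-1, 4), Pow(40, -1)) = Mul(Rational(-1, 4), Rational(1, 40)) = Rational(-1, 160))
Pow(Add(Function('V')(Function('z')(Function('A')(5, q), -6)), Mul(56, -730)), -1) = Pow(Add(Rational(-1, 160), Mul(56, -730)), -1) = Pow(Add(Rational(-1, 160), -40880), -1) = Pow(Rational(-6540801, 160), -1) = Rational(-160, 6540801)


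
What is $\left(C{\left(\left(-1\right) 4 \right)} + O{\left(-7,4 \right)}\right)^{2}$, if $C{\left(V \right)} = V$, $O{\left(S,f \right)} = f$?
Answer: $0$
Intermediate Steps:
$\left(C{\left(\left(-1\right) 4 \right)} + O{\left(-7,4 \right)}\right)^{2} = \left(\left(-1\right) 4 + 4\right)^{2} = \left(-4 + 4\right)^{2} = 0^{2} = 0$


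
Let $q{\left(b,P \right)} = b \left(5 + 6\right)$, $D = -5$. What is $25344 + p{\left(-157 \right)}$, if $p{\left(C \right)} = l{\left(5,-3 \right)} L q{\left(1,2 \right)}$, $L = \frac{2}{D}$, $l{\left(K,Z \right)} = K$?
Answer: $25322$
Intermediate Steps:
$q{\left(b,P \right)} = 11 b$ ($q{\left(b,P \right)} = b 11 = 11 b$)
$L = - \frac{2}{5}$ ($L = \frac{2}{-5} = 2 \left(- \frac{1}{5}\right) = - \frac{2}{5} \approx -0.4$)
$p{\left(C \right)} = -22$ ($p{\left(C \right)} = 5 \left(- \frac{2}{5}\right) 11 \cdot 1 = \left(-2\right) 11 = -22$)
$25344 + p{\left(-157 \right)} = 25344 - 22 = 25322$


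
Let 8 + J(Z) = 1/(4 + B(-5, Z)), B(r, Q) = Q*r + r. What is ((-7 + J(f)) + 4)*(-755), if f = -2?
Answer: 73990/9 ≈ 8221.1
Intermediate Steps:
B(r, Q) = r + Q*r
J(Z) = -8 + 1/(-1 - 5*Z) (J(Z) = -8 + 1/(4 - 5*(1 + Z)) = -8 + 1/(4 + (-5 - 5*Z)) = -8 + 1/(-1 - 5*Z))
((-7 + J(f)) + 4)*(-755) = ((-7 + (-9 - 40*(-2))/(1 + 5*(-2))) + 4)*(-755) = ((-7 + (-9 + 80)/(1 - 10)) + 4)*(-755) = ((-7 + 71/(-9)) + 4)*(-755) = ((-7 - ⅑*71) + 4)*(-755) = ((-7 - 71/9) + 4)*(-755) = (-134/9 + 4)*(-755) = -98/9*(-755) = 73990/9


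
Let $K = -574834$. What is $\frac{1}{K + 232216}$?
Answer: $- \frac{1}{342618} \approx -2.9187 \cdot 10^{-6}$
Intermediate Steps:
$\frac{1}{K + 232216} = \frac{1}{-574834 + 232216} = \frac{1}{-342618} = - \frac{1}{342618}$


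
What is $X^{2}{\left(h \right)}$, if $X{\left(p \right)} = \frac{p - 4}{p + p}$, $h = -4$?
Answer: $1$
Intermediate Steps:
$X{\left(p \right)} = \frac{-4 + p}{2 p}$
$X^{2}{\left(h \right)} = \left(\frac{-4 - 4}{2 \left(-4\right)}\right)^{2} = \left(\frac{1}{2} \left(- \frac{1}{4}\right) \left(-8\right)\right)^{2} = 1^{2} = 1$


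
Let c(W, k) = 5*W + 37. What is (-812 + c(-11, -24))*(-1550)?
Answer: 1286500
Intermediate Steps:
c(W, k) = 37 + 5*W
(-812 + c(-11, -24))*(-1550) = (-812 + (37 + 5*(-11)))*(-1550) = (-812 + (37 - 55))*(-1550) = (-812 - 18)*(-1550) = -830*(-1550) = 1286500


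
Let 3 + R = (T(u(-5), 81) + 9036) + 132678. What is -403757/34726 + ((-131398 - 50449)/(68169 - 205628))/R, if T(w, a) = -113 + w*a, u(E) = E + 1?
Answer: -1960176353158235/168589371483029 ≈ -11.627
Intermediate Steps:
u(E) = 1 + E
T(w, a) = -113 + a*w
R = 141274 (R = -3 + (((-113 + 81*(1 - 5)) + 9036) + 132678) = -3 + (((-113 + 81*(-4)) + 9036) + 132678) = -3 + (((-113 - 324) + 9036) + 132678) = -3 + ((-437 + 9036) + 132678) = -3 + (8599 + 132678) = -3 + 141277 = 141274)
-403757/34726 + ((-131398 - 50449)/(68169 - 205628))/R = -403757/34726 + ((-131398 - 50449)/(68169 - 205628))/141274 = -403757*1/34726 - 181847/(-137459)*(1/141274) = -403757/34726 - 181847*(-1/137459)*(1/141274) = -403757/34726 + (181847/137459)*(1/141274) = -403757/34726 + 181847/19419382766 = -1960176353158235/168589371483029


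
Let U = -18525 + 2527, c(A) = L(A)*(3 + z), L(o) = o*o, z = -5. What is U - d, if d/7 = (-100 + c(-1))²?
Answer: -88826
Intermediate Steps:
L(o) = o²
c(A) = -2*A² (c(A) = A²*(3 - 5) = A²*(-2) = -2*A²)
d = 72828 (d = 7*(-100 - 2*(-1)²)² = 7*(-100 - 2*1)² = 7*(-100 - 2)² = 7*(-102)² = 7*10404 = 72828)
U = -15998
U - d = -15998 - 1*72828 = -15998 - 72828 = -88826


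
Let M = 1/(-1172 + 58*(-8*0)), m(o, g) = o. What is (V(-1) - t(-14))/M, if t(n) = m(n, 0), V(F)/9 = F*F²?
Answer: -5860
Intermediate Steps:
V(F) = 9*F³ (V(F) = 9*(F*F²) = 9*F³)
t(n) = n
M = -1/1172 (M = 1/(-1172 + 58*0) = 1/(-1172 + 0) = 1/(-1172) = -1/1172 ≈ -0.00085324)
(V(-1) - t(-14))/M = (9*(-1)³ - 1*(-14))/(-1/1172) = (9*(-1) + 14)*(-1172) = (-9 + 14)*(-1172) = 5*(-1172) = -5860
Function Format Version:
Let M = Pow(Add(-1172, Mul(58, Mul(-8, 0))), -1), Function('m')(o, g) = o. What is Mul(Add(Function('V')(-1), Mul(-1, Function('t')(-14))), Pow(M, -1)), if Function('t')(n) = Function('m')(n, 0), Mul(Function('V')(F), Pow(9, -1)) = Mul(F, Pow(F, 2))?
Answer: -5860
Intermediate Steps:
Function('V')(F) = Mul(9, Pow(F, 3)) (Function('V')(F) = Mul(9, Mul(F, Pow(F, 2))) = Mul(9, Pow(F, 3)))
Function('t')(n) = n
M = Rational(-1, 1172) (M = Pow(Add(-1172, Mul(58, 0)), -1) = Pow(Add(-1172, 0), -1) = Pow(-1172, -1) = Rational(-1, 1172) ≈ -0.00085324)
Mul(Add(Function('V')(-1), Mul(-1, Function('t')(-14))), Pow(M, -1)) = Mul(Add(Mul(9, Pow(-1, 3)), Mul(-1, -14)), Pow(Rational(-1, 1172), -1)) = Mul(Add(Mul(9, -1), 14), -1172) = Mul(Add(-9, 14), -1172) = Mul(5, -1172) = -5860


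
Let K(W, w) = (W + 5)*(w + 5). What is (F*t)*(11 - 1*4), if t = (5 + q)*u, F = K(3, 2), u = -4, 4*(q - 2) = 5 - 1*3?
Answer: -11760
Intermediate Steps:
q = 5/2 (q = 2 + (5 - 1*3)/4 = 2 + (5 - 3)/4 = 2 + (¼)*2 = 2 + ½ = 5/2 ≈ 2.5000)
K(W, w) = (5 + W)*(5 + w)
F = 56 (F = 25 + 5*3 + 5*2 + 3*2 = 25 + 15 + 10 + 6 = 56)
t = -30 (t = (5 + 5/2)*(-4) = (15/2)*(-4) = -30)
(F*t)*(11 - 1*4) = (56*(-30))*(11 - 1*4) = -1680*(11 - 4) = -1680*7 = -11760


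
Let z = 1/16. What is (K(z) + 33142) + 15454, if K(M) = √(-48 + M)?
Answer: 48596 + I*√767/4 ≈ 48596.0 + 6.9237*I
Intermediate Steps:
z = 1/16 ≈ 0.062500
(K(z) + 33142) + 15454 = (√(-48 + 1/16) + 33142) + 15454 = (√(-767/16) + 33142) + 15454 = (I*√767/4 + 33142) + 15454 = (33142 + I*√767/4) + 15454 = 48596 + I*√767/4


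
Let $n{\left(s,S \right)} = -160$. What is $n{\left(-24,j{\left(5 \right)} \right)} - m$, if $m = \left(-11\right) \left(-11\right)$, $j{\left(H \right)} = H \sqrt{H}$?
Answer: $-281$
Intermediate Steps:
$j{\left(H \right)} = H^{\frac{3}{2}}$
$m = 121$
$n{\left(-24,j{\left(5 \right)} \right)} - m = -160 - 121 = -281$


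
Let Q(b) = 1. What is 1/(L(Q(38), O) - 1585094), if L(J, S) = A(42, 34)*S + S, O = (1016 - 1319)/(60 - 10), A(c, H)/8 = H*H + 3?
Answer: -50/82064419 ≈ -6.0928e-7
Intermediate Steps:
A(c, H) = 24 + 8*H² (A(c, H) = 8*(H*H + 3) = 8*(H² + 3) = 8*(3 + H²) = 24 + 8*H²)
O = -303/50 ≈ -6.0600
L(J, S) = 9273*S (L(J, S) = (24 + 8*34²)*S + S = (24 + 8*1156)*S + S = (24 + 9248)*S + S = 9272*S + S = 9273*S)
1/(L(Q(38), O) - 1585094) = 1/(9273*(-303/50) - 1585094) = 1/(-2809719/50 - 1585094) = 1/(-82064419/50) = -50/82064419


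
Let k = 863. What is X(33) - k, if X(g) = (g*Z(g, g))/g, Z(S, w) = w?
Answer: -830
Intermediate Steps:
X(g) = g (X(g) = (g*g)/g = g²/g = g)
X(33) - k = 33 - 1*863 = 33 - 863 = -830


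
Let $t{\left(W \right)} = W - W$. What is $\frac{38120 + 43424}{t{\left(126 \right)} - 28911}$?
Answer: $- \frac{81544}{28911} \approx -2.8205$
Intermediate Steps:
$t{\left(W \right)} = 0$
$\frac{38120 + 43424}{t{\left(126 \right)} - 28911} = \frac{38120 + 43424}{0 - 28911} = \frac{81544}{-28911} = 81544 \left(- \frac{1}{28911}\right) = - \frac{81544}{28911}$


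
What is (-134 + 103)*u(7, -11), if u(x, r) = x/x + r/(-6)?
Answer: -527/6 ≈ -87.833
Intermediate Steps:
u(x, r) = 1 - r/6 (u(x, r) = 1 + r*(-⅙) = 1 - r/6)
(-134 + 103)*u(7, -11) = (-134 + 103)*(1 - ⅙*(-11)) = -31*(1 + 11/6) = -31*17/6 = -527/6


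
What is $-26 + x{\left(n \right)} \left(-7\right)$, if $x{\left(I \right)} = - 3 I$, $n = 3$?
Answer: $37$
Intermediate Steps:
$-26 + x{\left(n \right)} \left(-7\right) = -26 + \left(-3\right) 3 \left(-7\right) = -26 - -63 = -26 + 63 = 37$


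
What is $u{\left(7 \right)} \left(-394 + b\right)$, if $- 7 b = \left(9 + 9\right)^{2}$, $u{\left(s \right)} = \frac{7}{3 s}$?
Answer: $- \frac{3082}{21} \approx -146.76$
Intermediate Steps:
$u{\left(s \right)} = \frac{7}{3 s}$ ($u{\left(s \right)} = 7 \frac{1}{3 s} = \frac{7}{3 s}$)
$b = - \frac{324}{7}$ ($b = - \frac{\left(9 + 9\right)^{2}}{7} = - \frac{18^{2}}{7} = \left(- \frac{1}{7}\right) 324 = - \frac{324}{7} \approx -46.286$)
$u{\left(7 \right)} \left(-394 + b\right) = \frac{7}{3 \cdot 7} \left(-394 - \frac{324}{7}\right) = \frac{7}{3} \cdot \frac{1}{7} \left(- \frac{3082}{7}\right) = \frac{1}{3} \left(- \frac{3082}{7}\right) = - \frac{3082}{21}$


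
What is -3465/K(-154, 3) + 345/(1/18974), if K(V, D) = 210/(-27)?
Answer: 13092951/2 ≈ 6.5465e+6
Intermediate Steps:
K(V, D) = -70/9 (K(V, D) = 210*(-1/27) = -70/9)
-3465/K(-154, 3) + 345/(1/18974) = -3465/(-70/9) + 345/(1/18974) = -3465*(-9/70) + 345/(1/18974) = 891/2 + 345*18974 = 891/2 + 6546030 = 13092951/2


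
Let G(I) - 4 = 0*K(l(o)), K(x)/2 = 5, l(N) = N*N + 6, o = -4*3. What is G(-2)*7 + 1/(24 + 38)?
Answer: 1737/62 ≈ 28.016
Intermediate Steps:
o = -12
l(N) = 6 + N² (l(N) = N² + 6 = 6 + N²)
K(x) = 10 (K(x) = 2*5 = 10)
G(I) = 4 (G(I) = 4 + 0*10 = 4 + 0 = 4)
G(-2)*7 + 1/(24 + 38) = 4*7 + 1/(24 + 38) = 28 + 1/62 = 1737/62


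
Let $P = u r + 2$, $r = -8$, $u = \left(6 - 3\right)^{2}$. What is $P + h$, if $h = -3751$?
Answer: $-3821$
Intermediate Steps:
$u = 9$ ($u = 3^{2} = 9$)
$P = -70$ ($P = 9 \left(-8\right) + 2 = -72 + 2 = -70$)
$P + h = -70 - 3751 = -3821$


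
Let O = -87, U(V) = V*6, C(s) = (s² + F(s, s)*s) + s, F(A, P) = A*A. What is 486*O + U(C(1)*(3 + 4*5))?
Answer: -41868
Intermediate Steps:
F(A, P) = A²
C(s) = s + s² + s³ (C(s) = (s² + s²*s) + s = (s² + s³) + s = s + s² + s³)
U(V) = 6*V
486*O + U(C(1)*(3 + 4*5)) = 486*(-87) + 6*((1*(1 + 1 + 1²))*(3 + 4*5)) = -42282 + 6*((1*(1 + 1 + 1))*(3 + 20)) = -42282 + 6*((1*3)*23) = -42282 + 6*(3*23) = -42282 + 6*69 = -42282 + 414 = -41868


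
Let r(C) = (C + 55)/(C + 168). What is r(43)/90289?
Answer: 98/19050979 ≈ 5.1441e-6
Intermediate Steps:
r(C) = (55 + C)/(168 + C)
r(43)/90289 = ((55 + 43)/(168 + 43))/90289 = (98/211)*(1/90289) = 98/19050979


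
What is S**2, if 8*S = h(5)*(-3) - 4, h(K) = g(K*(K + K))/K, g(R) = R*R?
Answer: 35344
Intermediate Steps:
g(R) = R**2
h(K) = 4*K**3 (h(K) = (K*(K + K))**2/K = (K*(2*K))**2/K = (2*K**2)**2/K = (4*K**4)/K = 4*K**3)
S = -188 (S = ((4*5**3)*(-3) - 4)/8 = ((4*125)*(-3) - 4)/8 = (500*(-3) - 4)/8 = (-1500 - 4)/8 = (1/8)*(-1504) = -188)
S**2 = (-188)**2 = 35344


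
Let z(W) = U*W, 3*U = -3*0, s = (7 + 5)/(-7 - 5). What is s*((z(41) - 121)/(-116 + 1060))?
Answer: 121/944 ≈ 0.12818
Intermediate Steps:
s = -1 (s = 12/(-12) = 12*(-1/12) = -1)
U = 0 (U = (-3*0)/3 = (⅓)*0 = 0)
z(W) = 0 (z(W) = 0*W = 0)
s*((z(41) - 121)/(-116 + 1060)) = -(0 - 121)/(-116 + 1060) = -(-121)/944 = -1*(-121/944) = 121/944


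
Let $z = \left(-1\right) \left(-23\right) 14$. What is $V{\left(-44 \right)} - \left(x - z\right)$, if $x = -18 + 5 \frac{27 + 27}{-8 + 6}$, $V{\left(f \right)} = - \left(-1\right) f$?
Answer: $431$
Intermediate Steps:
$V{\left(f \right)} = f$
$z = 322$ ($z = 23 \cdot 14 = 322$)
$x = -153$ ($x = -18 + 5 \frac{54}{-2} = -18 + 5 \cdot 54 \left(- \frac{1}{2}\right) = -18 + 5 \left(-27\right) = -18 - 135 = -153$)
$V{\left(-44 \right)} - \left(x - z\right) = -44 + \left(322 - -153\right) = -44 + \left(322 + 153\right) = -44 + 475 = 431$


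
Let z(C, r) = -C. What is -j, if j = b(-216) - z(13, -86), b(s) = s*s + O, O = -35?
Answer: -46634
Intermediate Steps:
b(s) = -35 + s² (b(s) = s*s - 35 = s² - 35 = -35 + s²)
j = 46634 (j = (-35 + (-216)²) - (-1)*13 = (-35 + 46656) - 1*(-13) = 46621 + 13 = 46634)
-j = -1*46634 = -46634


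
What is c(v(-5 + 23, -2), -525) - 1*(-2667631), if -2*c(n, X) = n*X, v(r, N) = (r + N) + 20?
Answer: 2677081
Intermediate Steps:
v(r, N) = 20 + N + r (v(r, N) = (N + r) + 20 = 20 + N + r)
c(n, X) = -X*n/2 (c(n, X) = -n*X/2 = -X*n/2)
c(v(-5 + 23, -2), -525) - 1*(-2667631) = -½*(-525)*(20 - 2 + (-5 + 23)) - 1*(-2667631) = -½*(-525)*(20 - 2 + 18) + 2667631 = -½*(-525)*36 + 2667631 = 9450 + 2667631 = 2677081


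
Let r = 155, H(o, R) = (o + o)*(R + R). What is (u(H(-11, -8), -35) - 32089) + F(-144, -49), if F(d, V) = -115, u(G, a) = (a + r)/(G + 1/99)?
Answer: -1122265316/34849 ≈ -32204.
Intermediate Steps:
H(o, R) = 4*R*o (H(o, R) = (2*o)*(2*R) = 4*R*o)
u(G, a) = (155 + a)/(1/99 + G) (u(G, a) = (a + 155)/(G + 1/99) = (155 + a)/(G + 1/99) = (155 + a)/(1/99 + G))
(u(H(-11, -8), -35) - 32089) + F(-144, -49) = (99*(155 - 35)/(1 + 99*(4*(-8)*(-11))) - 32089) - 115 = (99*120/(1 + 99*352) - 32089) - 115 = (99*120/(1 + 34848) - 32089) - 115 = (99*120/34849 - 32089) - 115 = (99*(1/34849)*120 - 32089) - 115 = (11880/34849 - 32089) - 115 = -1118257681/34849 - 115 = -1122265316/34849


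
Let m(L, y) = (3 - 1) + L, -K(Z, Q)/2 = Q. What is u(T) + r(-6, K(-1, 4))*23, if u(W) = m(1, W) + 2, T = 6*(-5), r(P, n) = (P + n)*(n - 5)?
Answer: 4191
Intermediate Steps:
K(Z, Q) = -2*Q
r(P, n) = (-5 + n)*(P + n) (r(P, n) = (P + n)*(-5 + n) = (-5 + n)*(P + n))
T = -30
m(L, y) = 2 + L
u(W) = 5 (u(W) = (2 + 1) + 2 = 3 + 2 = 5)
u(T) + r(-6, K(-1, 4))*23 = 5 + ((-2*4)² - 5*(-6) - (-10)*4 - (-12)*4)*23 = 5 + ((-8)² + 30 - 5*(-8) - 6*(-8))*23 = 5 + (64 + 30 + 40 + 48)*23 = 5 + 182*23 = 5 + 4186 = 4191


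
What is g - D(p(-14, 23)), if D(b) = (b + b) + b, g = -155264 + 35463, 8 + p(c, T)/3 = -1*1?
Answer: -119720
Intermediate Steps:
p(c, T) = -27 (p(c, T) = -24 + 3*(-1*1) = -24 + 3*(-1) = -24 - 3 = -27)
g = -119801
D(b) = 3*b (D(b) = 2*b + b = 3*b)
g - D(p(-14, 23)) = -119801 - 3*(-27) = -119801 - 1*(-81) = -119801 + 81 = -119720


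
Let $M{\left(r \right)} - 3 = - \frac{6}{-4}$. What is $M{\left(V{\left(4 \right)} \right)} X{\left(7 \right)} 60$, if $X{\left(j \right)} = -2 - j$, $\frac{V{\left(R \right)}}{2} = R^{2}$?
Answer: $-2430$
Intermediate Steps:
$V{\left(R \right)} = 2 R^{2}$
$M{\left(r \right)} = \frac{9}{2}$ ($M{\left(r \right)} = 3 - \frac{6}{-4} = 3 - - \frac{3}{2} = 3 + \frac{3}{2} = \frac{9}{2}$)
$M{\left(V{\left(4 \right)} \right)} X{\left(7 \right)} 60 = \frac{9 \left(-2 - 7\right)}{2} \cdot 60 = \frac{9}{2} \left(-9\right) 60 = \left(- \frac{81}{2}\right) 60 = -2430$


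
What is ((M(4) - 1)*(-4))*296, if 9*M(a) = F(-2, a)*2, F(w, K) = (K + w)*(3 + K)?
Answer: -22496/9 ≈ -2499.6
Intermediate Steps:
F(w, K) = (3 + K)*(K + w)
M(a) = -4/3 + 2*a/9 + 2*a²/9 (M(a) = ((a² + 3*a + 3*(-2) + a*(-2))*2)/9 = ((a² + 3*a - 6 - 2*a)*2)/9 = ((-6 + a + a²)*2)/9 = (-12 + 2*a + 2*a²)/9 = -4/3 + 2*a/9 + 2*a²/9)
((M(4) - 1)*(-4))*296 = (((-4/3 + (2/9)*4 + (2/9)*4²) - 1)*(-4))*296 = (((-4/3 + 8/9 + (2/9)*16) - 1)*(-4))*296 = (((-4/3 + 8/9 + 32/9) - 1)*(-4))*296 = ((28/9 - 1)*(-4))*296 = ((19/9)*(-4))*296 = -76/9*296 = -22496/9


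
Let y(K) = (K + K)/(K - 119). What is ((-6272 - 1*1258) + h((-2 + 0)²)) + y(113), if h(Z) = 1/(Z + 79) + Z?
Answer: -1883350/249 ≈ -7563.7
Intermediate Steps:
y(K) = 2*K/(-119 + K) (y(K) = (2*K)/(-119 + K) = 2*K/(-119 + K))
h(Z) = Z + 1/(79 + Z) (h(Z) = 1/(79 + Z) + Z = Z + 1/(79 + Z))
((-6272 - 1*1258) + h((-2 + 0)²)) + y(113) = ((-6272 - 1*1258) + (1 + ((-2 + 0)²)² + 79*(-2 + 0)²)/(79 + (-2 + 0)²)) + 2*113/(-119 + 113) = ((-6272 - 1258) + (1 + ((-2)²)² + 79*(-2)²)/(79 + (-2)²)) + 2*113/(-6) = (-7530 + (1 + 4² + 79*4)/(79 + 4)) + 2*113*(-⅙) = (-7530 + (1 + 16 + 316)/83) - 113/3 = (-7530 + (1/83)*333) - 113/3 = (-7530 + 333/83) - 113/3 = -624657/83 - 113/3 = -1883350/249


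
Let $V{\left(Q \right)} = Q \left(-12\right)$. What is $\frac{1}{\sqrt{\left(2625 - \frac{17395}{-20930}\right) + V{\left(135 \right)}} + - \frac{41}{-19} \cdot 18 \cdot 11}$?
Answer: $\frac{92236716}{39192213745} - \frac{361 \sqrt{359689226}}{39192213745} \approx 0.0021788$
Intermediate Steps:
$V{\left(Q \right)} = - 12 Q$
$\frac{1}{\sqrt{\left(2625 - \frac{17395}{-20930}\right) + V{\left(135 \right)}} + - \frac{41}{-19} \cdot 18 \cdot 11} = \frac{1}{\sqrt{\left(2625 - \frac{17395}{-20930}\right) - 1620} + - \frac{41}{-19} \cdot 18 \cdot 11} = \frac{1}{\sqrt{\left(2625 - 17395 \left(- \frac{1}{20930}\right)\right) - 1620} + \left(-41\right) \left(- \frac{1}{19}\right) 18 \cdot 11} = \frac{1}{\sqrt{\left(2625 - - \frac{497}{598}\right) - 1620} + \frac{41}{19} \cdot 18 \cdot 11} = \frac{1}{\sqrt{\left(2625 + \frac{497}{598}\right) - 1620} + \frac{738}{19} \cdot 11} = \frac{1}{\sqrt{\frac{1570247}{598} - 1620} + \frac{8118}{19}} = \frac{1}{\sqrt{\frac{601487}{598}} + \frac{8118}{19}} = \frac{1}{\frac{\sqrt{359689226}}{598} + \frac{8118}{19}} = \frac{1}{\frac{8118}{19} + \frac{\sqrt{359689226}}{598}}$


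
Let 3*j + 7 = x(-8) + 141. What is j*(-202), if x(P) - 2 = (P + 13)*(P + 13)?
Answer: -32522/3 ≈ -10841.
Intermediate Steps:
x(P) = 2 + (13 + P)² (x(P) = 2 + (P + 13)*(P + 13) = 2 + (13 + P)*(13 + P) = 2 + (13 + P)²)
j = 161/3 (j = -7/3 + ((2 + (13 - 8)²) + 141)/3 = -7/3 + ((2 + 5²) + 141)/3 = -7/3 + ((2 + 25) + 141)/3 = -7/3 + (27 + 141)/3 = -7/3 + (⅓)*168 = -7/3 + 56 = 161/3 ≈ 53.667)
j*(-202) = (161/3)*(-202) = -32522/3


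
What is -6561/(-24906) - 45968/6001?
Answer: -21676597/2930606 ≈ -7.3966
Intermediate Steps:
-6561/(-24906) - 45968/6001 = -6561*(-1/24906) - 45968*1/6001 = 2187/8302 - 2704/353 = -21676597/2930606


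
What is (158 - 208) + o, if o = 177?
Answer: 127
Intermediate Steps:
(158 - 208) + o = (158 - 208) + 177 = -50 + 177 = 127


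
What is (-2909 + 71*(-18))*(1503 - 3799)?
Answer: 9613352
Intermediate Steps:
(-2909 + 71*(-18))*(1503 - 3799) = (-2909 - 1278)*(-2296) = -4187*(-2296) = 9613352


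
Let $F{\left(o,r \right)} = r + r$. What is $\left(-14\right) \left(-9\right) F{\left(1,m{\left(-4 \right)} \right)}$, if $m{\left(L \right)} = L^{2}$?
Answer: $4032$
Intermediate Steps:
$F{\left(o,r \right)} = 2 r$
$\left(-14\right) \left(-9\right) F{\left(1,m{\left(-4 \right)} \right)} = \left(-14\right) \left(-9\right) 2 \left(-4\right)^{2} = 126 \cdot 2 \cdot 16 = 126 \cdot 32 = 4032$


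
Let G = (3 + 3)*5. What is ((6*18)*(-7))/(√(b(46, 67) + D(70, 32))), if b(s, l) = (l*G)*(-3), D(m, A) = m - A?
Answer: 27*I*√1498/107 ≈ 9.7664*I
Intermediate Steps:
G = 30 (G = 6*5 = 30)
b(s, l) = -90*l (b(s, l) = (l*30)*(-3) = (30*l)*(-3) = -90*l)
((6*18)*(-7))/(√(b(46, 67) + D(70, 32))) = ((6*18)*(-7))/(√(-90*67 + (70 - 1*32))) = (108*(-7))/(√(-6030 + (70 - 32))) = -756/√(-6030 + 38) = -756*(-I*√1498/2996) = -(-27)*I*√1498/107 = 27*I*√1498/107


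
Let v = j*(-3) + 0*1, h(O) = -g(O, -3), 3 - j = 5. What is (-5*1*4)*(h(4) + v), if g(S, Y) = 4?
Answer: -40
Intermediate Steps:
j = -2 (j = 3 - 1*5 = 3 - 5 = -2)
h(O) = -4 (h(O) = -1*4 = -4)
v = 6 (v = -2*(-3) + 0*1 = 6 + 0 = 6)
(-5*1*4)*(h(4) + v) = (-5*1*4)*(-4 + 6) = -5*4*2 = -20*2 = -40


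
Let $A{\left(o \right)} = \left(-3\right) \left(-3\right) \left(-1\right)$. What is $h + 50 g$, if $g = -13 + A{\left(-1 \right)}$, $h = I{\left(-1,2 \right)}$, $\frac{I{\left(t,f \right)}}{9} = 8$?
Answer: $-1028$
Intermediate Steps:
$I{\left(t,f \right)} = 72$ ($I{\left(t,f \right)} = 9 \cdot 8 = 72$)
$h = 72$
$A{\left(o \right)} = -9$ ($A{\left(o \right)} = 9 \left(-1\right) = -9$)
$g = -22$ ($g = -13 - 9 = -22$)
$h + 50 g = 72 + 50 \left(-22\right) = 72 - 1100 = -1028$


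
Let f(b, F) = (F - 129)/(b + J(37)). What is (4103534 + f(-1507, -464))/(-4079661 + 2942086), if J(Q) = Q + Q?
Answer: -1176072963/326028995 ≈ -3.6073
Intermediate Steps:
J(Q) = 2*Q
f(b, F) = (-129 + F)/(74 + b) (f(b, F) = (F - 129)/(b + 2*37) = (-129 + F)/(b + 74) = (-129 + F)/(74 + b))
(4103534 + f(-1507, -464))/(-4079661 + 2942086) = (4103534 + (-129 - 464)/(74 - 1507))/(-4079661 + 2942086) = (4103534 - 593/(-1433))/(-1137575) = (4103534 - 1/1433*(-593))*(-1/1137575) = (4103534 + 593/1433)*(-1/1137575) = (5880364815/1433)*(-1/1137575) = -1176072963/326028995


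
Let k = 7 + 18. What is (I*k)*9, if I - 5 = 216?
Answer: 49725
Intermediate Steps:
I = 221 (I = 5 + 216 = 221)
k = 25
(I*k)*9 = (221*25)*9 = 5525*9 = 49725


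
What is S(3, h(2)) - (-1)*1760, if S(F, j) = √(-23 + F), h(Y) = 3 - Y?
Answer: 1760 + 2*I*√5 ≈ 1760.0 + 4.4721*I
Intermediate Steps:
S(3, h(2)) - (-1)*1760 = √(-23 + 3) - (-1)*1760 = √(-20) - 1*(-1760) = 2*I*√5 + 1760 = 1760 + 2*I*√5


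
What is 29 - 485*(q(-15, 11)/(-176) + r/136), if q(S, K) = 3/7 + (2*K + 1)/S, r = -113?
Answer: 13475377/31416 ≈ 428.93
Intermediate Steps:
q(S, K) = 3/7 + (1 + 2*K)/S (q(S, K) = 3*(⅐) + (1 + 2*K)/S = 3/7 + (1 + 2*K)/S)
29 - 485*(q(-15, 11)/(-176) + r/136) = 29 - 485*(((⅐)*(7 + 3*(-15) + 14*11)/(-15))/(-176) - 113/136) = 29 - 485*(((⅐)*(-1/15)*(7 - 45 + 154))*(-1/176) - 113*1/136) = 29 - 485*(((⅐)*(-1/15)*116)*(-1/176) - 113/136) = 29 - 485*(-116/105*(-1/176) - 113/136) = 29 - 485*(29/4620 - 113/136) = 29 - 485*(-129529/157080) = 29 + 12564313/31416 = 13475377/31416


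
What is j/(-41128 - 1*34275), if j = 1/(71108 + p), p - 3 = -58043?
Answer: -1/985366404 ≈ -1.0149e-9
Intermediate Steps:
p = -58040 (p = 3 - 58043 = -58040)
j = 1/13068 (j = 1/(71108 - 58040) = 1/13068 ≈ 7.6523e-5)
j/(-41128 - 1*34275) = 1/(13068*(-41128 - 1*34275)) = 1/(13068*(-41128 - 34275)) = (1/13068)/(-75403) = (1/13068)*(-1/75403) = -1/985366404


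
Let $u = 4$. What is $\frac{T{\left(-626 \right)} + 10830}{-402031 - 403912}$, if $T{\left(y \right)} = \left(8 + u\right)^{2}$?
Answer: $- \frac{10974}{805943} \approx -0.013616$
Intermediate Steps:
$T{\left(y \right)} = 144$ ($T{\left(y \right)} = \left(8 + 4\right)^{2} = 12^{2} = 144$)
$\frac{T{\left(-626 \right)} + 10830}{-402031 - 403912} = \frac{144 + 10830}{-402031 - 403912} = \frac{10974}{-805943} = 10974 \left(- \frac{1}{805943}\right) = - \frac{10974}{805943}$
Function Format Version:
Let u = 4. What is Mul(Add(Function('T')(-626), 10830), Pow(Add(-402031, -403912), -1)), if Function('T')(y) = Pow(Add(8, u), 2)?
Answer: Rational(-10974, 805943) ≈ -0.013616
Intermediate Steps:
Function('T')(y) = 144 (Function('T')(y) = Pow(Add(8, 4), 2) = Pow(12, 2) = 144)
Mul(Add(Function('T')(-626), 10830), Pow(Add(-402031, -403912), -1)) = Mul(Add(144, 10830), Pow(Add(-402031, -403912), -1)) = Mul(10974, Pow(-805943, -1)) = Mul(10974, Rational(-1, 805943)) = Rational(-10974, 805943)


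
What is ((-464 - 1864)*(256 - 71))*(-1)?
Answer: 430680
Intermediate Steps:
((-464 - 1864)*(256 - 71))*(-1) = -2328*185*(-1) = -430680*(-1) = 430680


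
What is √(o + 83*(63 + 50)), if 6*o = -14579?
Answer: √250170/6 ≈ 83.362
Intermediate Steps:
o = -14579/6 (o = (⅙)*(-14579) = -14579/6 ≈ -2429.8)
√(o + 83*(63 + 50)) = √(-14579/6 + 83*(63 + 50)) = √(-14579/6 + 83*113) = √(-14579/6 + 9379) = √(41695/6) = √250170/6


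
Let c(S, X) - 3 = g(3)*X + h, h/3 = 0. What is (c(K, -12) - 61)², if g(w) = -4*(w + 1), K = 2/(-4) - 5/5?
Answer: 17956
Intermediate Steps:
h = 0 (h = 3*0 = 0)
K = -3/2 (K = 2*(-¼) - 5*⅕ = -½ - 1 = -3/2 ≈ -1.5000)
g(w) = -4 - 4*w (g(w) = -4*(1 + w) = -4 - 4*w)
c(S, X) = 3 - 16*X (c(S, X) = 3 + ((-4 - 4*3)*X + 0) = 3 + ((-4 - 12)*X + 0) = 3 + (-16*X + 0) = 3 - 16*X)
(c(K, -12) - 61)² = ((3 - 16*(-12)) - 61)² = ((3 + 192) - 61)² = (195 - 61)² = 134² = 17956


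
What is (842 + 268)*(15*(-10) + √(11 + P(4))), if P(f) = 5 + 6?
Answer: -166500 + 1110*√22 ≈ -1.6129e+5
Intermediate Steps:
P(f) = 11
(842 + 268)*(15*(-10) + √(11 + P(4))) = (842 + 268)*(15*(-10) + √(11 + 11)) = 1110*(-150 + √22) = -166500 + 1110*√22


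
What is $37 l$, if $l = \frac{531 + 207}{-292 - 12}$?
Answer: $- \frac{13653}{152} \approx -89.822$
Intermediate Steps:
$l = - \frac{369}{152}$ ($l = \frac{738}{-304} = 738 \left(- \frac{1}{304}\right) = - \frac{369}{152} \approx -2.4276$)
$37 l = 37 \left(- \frac{369}{152}\right) = - \frac{13653}{152}$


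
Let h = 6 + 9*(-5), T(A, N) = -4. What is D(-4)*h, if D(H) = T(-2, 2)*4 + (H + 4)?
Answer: 624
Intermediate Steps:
D(H) = -12 + H (D(H) = -4*4 + (H + 4) = -16 + (4 + H) = -12 + H)
h = -39 (h = 6 - 45 = -39)
D(-4)*h = (-12 - 4)*(-39) = -16*(-39) = 624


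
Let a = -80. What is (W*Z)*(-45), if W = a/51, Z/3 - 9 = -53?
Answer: -158400/17 ≈ -9317.6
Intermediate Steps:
Z = -132 (Z = 27 + 3*(-53) = 27 - 159 = -132)
W = -80/51 ≈ -1.5686
(W*Z)*(-45) = -80/51*(-132)*(-45) = (3520/17)*(-45) = -158400/17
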